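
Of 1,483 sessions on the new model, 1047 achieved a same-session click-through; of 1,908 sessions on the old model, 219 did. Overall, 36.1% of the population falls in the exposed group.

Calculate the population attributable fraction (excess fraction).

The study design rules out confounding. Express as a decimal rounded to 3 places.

p₁ = P(outcome | exposed) = 1047/1483 = 0.706
p₀ = P(outcome | unexposed) = 219/1908 = 0.11478
Overall risk P(Y=1) = π·p₁ + (1−π)·p₀ = 0.361×0.706 + 0.639×0.11478 = 0.32821.
Under exogeneity, PAF = [P(Y=1) − p₀] / P(Y=1).
PAF = (0.32821 − 0.11478) / 0.32821 ≈ 0.6503

PAF ≈ 0.650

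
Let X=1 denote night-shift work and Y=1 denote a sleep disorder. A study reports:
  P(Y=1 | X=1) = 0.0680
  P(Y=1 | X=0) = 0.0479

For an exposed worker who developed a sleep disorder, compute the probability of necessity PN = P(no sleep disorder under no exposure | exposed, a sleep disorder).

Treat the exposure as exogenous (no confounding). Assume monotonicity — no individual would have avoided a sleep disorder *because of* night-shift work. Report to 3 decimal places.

Let p₁ = 0.068, p₀ = 0.0479.
Under exogeneity and monotonicity, PN = (p₁ − p₀) / p₁.
PN = (0.068 − 0.0479) / 0.068 = 0.0201 / 0.068 ≈ 0.2956

PN ≈ 0.296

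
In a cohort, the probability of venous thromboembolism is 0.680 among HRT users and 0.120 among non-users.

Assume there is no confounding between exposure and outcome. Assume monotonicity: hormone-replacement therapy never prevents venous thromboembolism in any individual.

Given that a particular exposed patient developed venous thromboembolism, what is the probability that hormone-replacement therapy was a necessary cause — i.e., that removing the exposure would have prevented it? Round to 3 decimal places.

Let p₁ = 0.68, p₀ = 0.12.
Under exogeneity and monotonicity, PN = (p₁ − p₀) / p₁.
PN = (0.68 − 0.12) / 0.68 = 0.56 / 0.68 ≈ 0.8235

PN ≈ 0.824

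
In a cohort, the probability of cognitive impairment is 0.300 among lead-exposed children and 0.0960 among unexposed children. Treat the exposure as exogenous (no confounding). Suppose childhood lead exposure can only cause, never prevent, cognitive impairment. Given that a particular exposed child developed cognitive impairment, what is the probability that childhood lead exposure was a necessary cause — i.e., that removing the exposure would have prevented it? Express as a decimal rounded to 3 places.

PN ≈ 0.680

Let p₁ = 0.3, p₀ = 0.096.
Under exogeneity and monotonicity, PN = (p₁ − p₀) / p₁.
PN = (0.3 − 0.096) / 0.3 = 0.204 / 0.3 ≈ 0.6800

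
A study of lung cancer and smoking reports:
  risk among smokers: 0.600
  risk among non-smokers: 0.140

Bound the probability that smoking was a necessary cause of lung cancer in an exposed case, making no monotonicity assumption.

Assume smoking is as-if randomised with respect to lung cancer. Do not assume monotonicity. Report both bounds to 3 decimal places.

0.767 ≤ PN ≤ 1.000

Let p₁ = 0.6, p₀ = 0.14.
Under exogeneity alone the bounds on PN are max{0,(p₁−p₀)/p₁} ≤ PN ≤ min{1,(1−p₀)/p₁}.
  lower = (p₁ − p₀)/p₁ = 0.46 / 0.6 ≈ 0.7667
  upper = min{1, (1 − p₀)/p₁} = 0.86 / 0.6 ≈ 1.4333 → capped at 1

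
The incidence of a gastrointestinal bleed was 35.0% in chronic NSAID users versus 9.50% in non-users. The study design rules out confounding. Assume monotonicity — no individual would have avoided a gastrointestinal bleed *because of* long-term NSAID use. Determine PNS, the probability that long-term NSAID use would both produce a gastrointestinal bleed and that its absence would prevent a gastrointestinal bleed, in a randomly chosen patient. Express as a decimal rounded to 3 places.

PNS ≈ 0.255

p₁ = 0.35, p₀ = 0.095.
Under exogeneity and monotonicity, PNS = p₁ − p₀.
PNS = 0.35 − 0.095 = 0.255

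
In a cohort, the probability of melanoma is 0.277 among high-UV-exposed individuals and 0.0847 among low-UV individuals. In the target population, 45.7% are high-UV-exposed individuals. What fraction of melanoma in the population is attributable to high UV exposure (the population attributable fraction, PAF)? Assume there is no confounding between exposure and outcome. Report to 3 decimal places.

Let p₁ = 0.277, p₀ = 0.0847.
Overall risk P(Y=1) = π·p₁ + (1−π)·p₀ = 0.457×0.277 + 0.543×0.0847 = 0.17258.
Under exogeneity, PAF = [P(Y=1) − p₀] / P(Y=1).
PAF = (0.17258 − 0.0847) / 0.17258 ≈ 0.5092

PAF ≈ 0.509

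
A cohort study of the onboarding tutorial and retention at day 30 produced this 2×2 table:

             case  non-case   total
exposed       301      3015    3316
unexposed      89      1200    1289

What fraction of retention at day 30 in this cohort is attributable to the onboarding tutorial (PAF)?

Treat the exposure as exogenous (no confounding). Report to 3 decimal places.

p₁ = P(outcome | exposed) = 301/3316 = 0.090772
p₀ = P(outcome | unexposed) = 89/1289 = 0.069046
Exposure prevalence π = 3316/4605 = 0.72009; overall risk P(Y=1) = 0.084691.
Under exogeneity, PAF = [P(Y=1) − p₀]/P(Y=1).
PAF = (0.084691 − 0.069046) / 0.084691 ≈ 0.1847

PAF ≈ 0.185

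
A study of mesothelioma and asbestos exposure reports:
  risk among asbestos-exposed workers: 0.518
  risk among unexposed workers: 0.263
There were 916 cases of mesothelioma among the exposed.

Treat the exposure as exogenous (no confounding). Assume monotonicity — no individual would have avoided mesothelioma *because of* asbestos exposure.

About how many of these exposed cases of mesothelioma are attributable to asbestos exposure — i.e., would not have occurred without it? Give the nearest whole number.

Let p₁ = 0.518, p₀ = 0.263.
PN = (p₁ − p₀)/p₁ = (0.518 − 0.263) / 0.518 ≈ 0.49228.
Attributable cases ≈ PN × (exposed cases) = 0.49228 × 916 ≈ 450.93.

about 451 cases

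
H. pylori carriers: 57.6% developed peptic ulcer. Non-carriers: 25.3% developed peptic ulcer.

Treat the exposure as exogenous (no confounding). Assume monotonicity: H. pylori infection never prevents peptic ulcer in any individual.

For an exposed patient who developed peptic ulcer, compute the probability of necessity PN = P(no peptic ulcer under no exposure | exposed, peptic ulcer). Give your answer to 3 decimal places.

p₁ = 0.576, p₀ = 0.253.
Under exogeneity and monotonicity, PN = (p₁ − p₀) / p₁.
PN = (0.576 − 0.253) / 0.576 = 0.323 / 0.576 ≈ 0.5608

PN ≈ 0.561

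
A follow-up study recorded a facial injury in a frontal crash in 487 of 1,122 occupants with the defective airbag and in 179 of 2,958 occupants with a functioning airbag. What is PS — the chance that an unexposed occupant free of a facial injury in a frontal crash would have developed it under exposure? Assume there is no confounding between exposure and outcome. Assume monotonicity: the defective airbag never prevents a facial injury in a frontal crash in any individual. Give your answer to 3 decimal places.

p₁ = P(outcome | exposed) = 487/1122 = 0.43405
p₀ = P(outcome | unexposed) = 179/2958 = 0.060514
Under exogeneity and monotonicity, PS = (p₁ − p₀) / (1 − p₀).
PS = (0.43405 − 0.060514) / (1 − 0.060514) = 0.37353 / 0.93949 ≈ 0.3976

PS ≈ 0.398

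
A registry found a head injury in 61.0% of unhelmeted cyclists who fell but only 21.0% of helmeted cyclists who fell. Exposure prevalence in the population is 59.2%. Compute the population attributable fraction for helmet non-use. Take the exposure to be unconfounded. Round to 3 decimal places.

p₁ = 0.61, p₀ = 0.21.
Overall risk P(Y=1) = π·p₁ + (1−π)·p₀ = 0.592×0.61 + 0.408×0.21 = 0.4468.
Under exogeneity, PAF = [P(Y=1) − p₀] / P(Y=1).
PAF = (0.4468 − 0.21) / 0.4468 ≈ 0.5300

PAF ≈ 0.530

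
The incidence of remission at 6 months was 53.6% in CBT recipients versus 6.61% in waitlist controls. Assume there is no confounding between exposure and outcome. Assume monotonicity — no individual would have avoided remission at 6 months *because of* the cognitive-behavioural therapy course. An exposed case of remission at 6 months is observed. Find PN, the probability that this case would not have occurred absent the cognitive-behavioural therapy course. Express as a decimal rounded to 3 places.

p₁ = 0.536, p₀ = 0.0661.
Under exogeneity and monotonicity, PN = (p₁ − p₀) / p₁.
PN = (0.536 − 0.0661) / 0.536 = 0.4699 / 0.536 ≈ 0.8767

PN ≈ 0.877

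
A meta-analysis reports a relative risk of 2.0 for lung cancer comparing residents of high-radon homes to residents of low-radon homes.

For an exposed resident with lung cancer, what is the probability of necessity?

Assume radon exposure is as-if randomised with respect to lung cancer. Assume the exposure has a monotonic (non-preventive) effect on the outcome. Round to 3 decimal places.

Under exogeneity and monotonicity, PN = (RR − 1) / RR = 1 − 1/RR.
PN = (2.0 − 1) / 2.0 = 1 / 2.0 ≈ 0.5000

PN ≈ 0.500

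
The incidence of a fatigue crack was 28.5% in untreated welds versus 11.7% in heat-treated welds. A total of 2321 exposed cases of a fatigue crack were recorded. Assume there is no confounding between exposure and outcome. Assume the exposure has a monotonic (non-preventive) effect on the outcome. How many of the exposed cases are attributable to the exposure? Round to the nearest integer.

about 1368 cases

p₁ = 0.285, p₀ = 0.117.
PN = (p₁ − p₀)/p₁ = (0.285 − 0.117) / 0.285 ≈ 0.58947.
Attributable cases ≈ PN × (exposed cases) = 0.58947 × 2321 ≈ 1368.17.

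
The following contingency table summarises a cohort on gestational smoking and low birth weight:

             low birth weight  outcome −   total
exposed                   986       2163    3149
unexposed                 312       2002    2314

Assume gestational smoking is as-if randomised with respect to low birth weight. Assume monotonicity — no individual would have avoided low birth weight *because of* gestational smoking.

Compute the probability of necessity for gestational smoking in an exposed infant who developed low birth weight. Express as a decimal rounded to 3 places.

PN ≈ 0.569

p₁ = P(outcome | exposed) = 986/3149 = 0.31312
p₀ = P(outcome | unexposed) = 312/2314 = 0.13483
Under exogeneity and monotonicity, PN = (p₁ − p₀)/p₁.
PN = (0.31312 − 0.13483) / 0.31312 ≈ 0.5694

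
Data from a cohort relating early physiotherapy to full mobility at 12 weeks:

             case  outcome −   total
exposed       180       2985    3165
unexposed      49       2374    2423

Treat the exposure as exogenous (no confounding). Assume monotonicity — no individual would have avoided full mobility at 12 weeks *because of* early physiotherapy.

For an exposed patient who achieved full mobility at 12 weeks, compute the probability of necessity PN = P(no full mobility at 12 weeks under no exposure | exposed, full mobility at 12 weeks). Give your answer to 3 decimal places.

PN ≈ 0.644

p₁ = P(outcome | exposed) = 180/3165 = 0.056872
p₀ = P(outcome | unexposed) = 49/2423 = 0.020223
Under exogeneity and monotonicity, PN = (p₁ − p₀) / p₁.
PN = (0.056872 − 0.020223) / 0.056872 = 0.036649 / 0.056872 ≈ 0.6444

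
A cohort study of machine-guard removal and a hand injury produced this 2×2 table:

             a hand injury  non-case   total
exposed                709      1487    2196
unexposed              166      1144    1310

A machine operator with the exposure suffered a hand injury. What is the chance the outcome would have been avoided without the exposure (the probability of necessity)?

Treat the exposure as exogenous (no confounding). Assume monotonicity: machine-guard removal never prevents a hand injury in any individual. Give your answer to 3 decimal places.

PN ≈ 0.608

p₁ = P(outcome | exposed) = 709/2196 = 0.32286
p₀ = P(outcome | unexposed) = 166/1310 = 0.12672
Under exogeneity and monotonicity, PN = (p₁ − p₀) / p₁.
PN = (0.32286 − 0.12672) / 0.32286 = 0.19614 / 0.32286 ≈ 0.6075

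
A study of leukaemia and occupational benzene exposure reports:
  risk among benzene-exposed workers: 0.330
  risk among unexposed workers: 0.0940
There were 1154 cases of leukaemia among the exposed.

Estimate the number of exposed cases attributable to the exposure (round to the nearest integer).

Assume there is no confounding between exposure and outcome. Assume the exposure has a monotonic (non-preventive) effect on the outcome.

Let p₁ = 0.33, p₀ = 0.094.
PN = (p₁ − p₀)/p₁ = (0.33 − 0.094) / 0.33 ≈ 0.71515.
Attributable cases ≈ PN × (exposed cases) = 0.71515 × 1154 ≈ 825.28.

about 825 cases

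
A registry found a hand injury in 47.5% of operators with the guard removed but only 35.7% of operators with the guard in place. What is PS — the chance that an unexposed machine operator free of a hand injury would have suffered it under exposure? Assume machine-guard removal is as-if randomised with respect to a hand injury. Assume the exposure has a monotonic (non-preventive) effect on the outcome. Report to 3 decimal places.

PS ≈ 0.184

p₁ = 0.475, p₀ = 0.357.
Under exogeneity and monotonicity, PS = (p₁ − p₀) / (1 − p₀).
PS = (0.475 − 0.357) / (1 − 0.357) = 0.118 / 0.643 ≈ 0.1835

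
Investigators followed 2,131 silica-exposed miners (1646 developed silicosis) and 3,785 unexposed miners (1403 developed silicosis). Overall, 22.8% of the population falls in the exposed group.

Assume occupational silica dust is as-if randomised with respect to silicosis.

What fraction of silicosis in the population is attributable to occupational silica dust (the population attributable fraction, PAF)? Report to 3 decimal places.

p₁ = P(outcome | exposed) = 1646/2131 = 0.77241
p₀ = P(outcome | unexposed) = 1403/3785 = 0.37067
Overall risk P(Y=1) = π·p₁ + (1−π)·p₀ = 0.228×0.77241 + 0.772×0.37067 = 0.46227.
Under exogeneity, PAF = [P(Y=1) − p₀] / P(Y=1).
PAF = (0.46227 − 0.37067) / 0.46227 ≈ 0.1981

PAF ≈ 0.198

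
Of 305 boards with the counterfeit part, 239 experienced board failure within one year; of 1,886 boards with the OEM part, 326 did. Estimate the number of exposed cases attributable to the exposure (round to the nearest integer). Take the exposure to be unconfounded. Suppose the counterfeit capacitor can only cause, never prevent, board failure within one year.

about 186 cases

p₁ = P(outcome | exposed) = 239/305 = 0.78361
p₀ = P(outcome | unexposed) = 326/1886 = 0.17285
PN = (p₁ − p₀)/p₁ = (0.78361 − 0.17285) / 0.78361 ≈ 0.77941.
Attributable cases ≈ PN × (exposed cases) = 0.77941 × 239 ≈ 186.28.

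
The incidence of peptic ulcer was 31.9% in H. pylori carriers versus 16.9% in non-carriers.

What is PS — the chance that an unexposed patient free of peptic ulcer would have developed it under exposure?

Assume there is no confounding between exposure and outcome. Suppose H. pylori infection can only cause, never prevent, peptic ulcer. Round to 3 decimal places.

p₁ = 0.319, p₀ = 0.169.
Under exogeneity and monotonicity, PS = (p₁ − p₀) / (1 − p₀).
PS = (0.319 − 0.169) / (1 − 0.169) = 0.15 / 0.831 ≈ 0.1805

PS ≈ 0.181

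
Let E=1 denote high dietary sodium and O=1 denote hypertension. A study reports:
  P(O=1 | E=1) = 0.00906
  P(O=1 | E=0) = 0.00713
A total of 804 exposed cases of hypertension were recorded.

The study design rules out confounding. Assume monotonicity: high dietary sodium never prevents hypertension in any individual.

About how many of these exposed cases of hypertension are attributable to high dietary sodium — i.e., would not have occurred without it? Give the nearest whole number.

about 171 cases

Let p₁ = 0.00906, p₀ = 0.00713.
PN = (p₁ − p₀)/p₁ = (0.00906 − 0.00713) / 0.00906 ≈ 0.21302.
Attributable cases ≈ PN × (exposed cases) = 0.21302 × 804 ≈ 171.27.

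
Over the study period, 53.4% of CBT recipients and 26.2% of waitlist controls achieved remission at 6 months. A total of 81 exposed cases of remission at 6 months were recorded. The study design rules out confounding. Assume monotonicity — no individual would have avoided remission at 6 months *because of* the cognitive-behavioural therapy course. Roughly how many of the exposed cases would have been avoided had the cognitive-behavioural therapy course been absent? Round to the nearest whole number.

p₁ = 0.534, p₀ = 0.262.
PN = (p₁ − p₀)/p₁ = (0.534 − 0.262) / 0.534 ≈ 0.50936.
Attributable cases ≈ PN × (exposed cases) = 0.50936 × 81 ≈ 41.26.

about 41 cases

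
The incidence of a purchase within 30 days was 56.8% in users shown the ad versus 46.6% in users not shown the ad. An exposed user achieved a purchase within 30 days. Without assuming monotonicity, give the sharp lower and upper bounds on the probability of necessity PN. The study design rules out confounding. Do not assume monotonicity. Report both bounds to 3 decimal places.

p₁ = 0.568, p₀ = 0.466.
Under exogeneity alone the bounds on PN are max{0,(p₁−p₀)/p₁} ≤ PN ≤ min{1,(1−p₀)/p₁}.
  lower = (p₁ − p₀)/p₁ = 0.102 / 0.568 ≈ 0.1796
  upper = min{1, (1 − p₀)/p₁} = 0.534 / 0.568 ≈ 0.9401

0.180 ≤ PN ≤ 0.940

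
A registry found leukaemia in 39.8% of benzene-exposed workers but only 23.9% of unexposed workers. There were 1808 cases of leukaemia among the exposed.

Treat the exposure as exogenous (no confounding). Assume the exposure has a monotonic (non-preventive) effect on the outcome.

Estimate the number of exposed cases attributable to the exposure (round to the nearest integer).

about 722 cases

p₁ = 0.398, p₀ = 0.239.
PN = (p₁ − p₀)/p₁ = (0.398 − 0.239) / 0.398 ≈ 0.39950.
Attributable cases ≈ PN × (exposed cases) = 0.39950 × 1808 ≈ 722.29.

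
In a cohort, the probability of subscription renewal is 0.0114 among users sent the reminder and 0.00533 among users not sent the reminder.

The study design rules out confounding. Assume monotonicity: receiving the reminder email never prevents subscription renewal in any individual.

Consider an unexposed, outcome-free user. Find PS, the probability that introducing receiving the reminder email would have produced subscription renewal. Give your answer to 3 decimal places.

PS ≈ 0.006

Let p₁ = 0.0114, p₀ = 0.00533.
Under exogeneity and monotonicity, PS = (p₁ − p₀) / (1 − p₀).
PS = (0.0114 − 0.00533) / (1 − 0.00533) = 0.00607 / 0.99467 ≈ 0.0061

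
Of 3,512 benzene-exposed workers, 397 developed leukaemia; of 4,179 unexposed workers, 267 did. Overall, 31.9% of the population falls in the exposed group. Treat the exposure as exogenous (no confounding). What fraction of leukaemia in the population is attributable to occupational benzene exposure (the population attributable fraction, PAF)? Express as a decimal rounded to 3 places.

p₁ = P(outcome | exposed) = 397/3512 = 0.11304
p₀ = P(outcome | unexposed) = 267/4179 = 0.063891
Overall risk P(Y=1) = π·p₁ + (1−π)·p₀ = 0.319×0.11304 + 0.681×0.063891 = 0.07957.
Under exogeneity, PAF = [P(Y=1) − p₀] / P(Y=1).
PAF = (0.07957 − 0.063891) / 0.07957 ≈ 0.1970

PAF ≈ 0.197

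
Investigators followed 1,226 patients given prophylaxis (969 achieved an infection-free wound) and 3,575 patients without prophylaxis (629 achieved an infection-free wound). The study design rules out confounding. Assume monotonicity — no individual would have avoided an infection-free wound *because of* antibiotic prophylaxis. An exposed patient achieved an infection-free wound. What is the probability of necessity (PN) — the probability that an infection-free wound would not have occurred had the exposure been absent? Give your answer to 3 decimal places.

p₁ = P(outcome | exposed) = 969/1226 = 0.79038
p₀ = P(outcome | unexposed) = 629/3575 = 0.17594
Under exogeneity and monotonicity, PN = (p₁ − p₀) / p₁.
PN = (0.79038 − 0.17594) / 0.79038 = 0.61443 / 0.79038 ≈ 0.7774

PN ≈ 0.777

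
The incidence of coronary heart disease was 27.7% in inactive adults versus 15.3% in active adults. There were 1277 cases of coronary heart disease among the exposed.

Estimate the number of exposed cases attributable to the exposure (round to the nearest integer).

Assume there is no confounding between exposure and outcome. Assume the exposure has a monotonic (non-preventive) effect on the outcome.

about 572 cases

p₁ = 0.277, p₀ = 0.153.
PN = (p₁ − p₀)/p₁ = (0.277 − 0.153) / 0.277 ≈ 0.44765.
Attributable cases ≈ PN × (exposed cases) = 0.44765 × 1277 ≈ 571.65.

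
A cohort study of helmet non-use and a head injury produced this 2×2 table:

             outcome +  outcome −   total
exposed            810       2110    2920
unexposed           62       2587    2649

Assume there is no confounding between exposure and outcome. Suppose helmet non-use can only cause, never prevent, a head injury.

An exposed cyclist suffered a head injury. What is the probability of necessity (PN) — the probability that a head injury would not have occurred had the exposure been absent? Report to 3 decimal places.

p₁ = P(outcome | exposed) = 810/2920 = 0.2774
p₀ = P(outcome | unexposed) = 62/2649 = 0.023405
Under exogeneity and monotonicity, PN = (p₁ − p₀)/p₁.
PN = (0.2774 − 0.023405) / 0.2774 ≈ 0.9156

PN ≈ 0.916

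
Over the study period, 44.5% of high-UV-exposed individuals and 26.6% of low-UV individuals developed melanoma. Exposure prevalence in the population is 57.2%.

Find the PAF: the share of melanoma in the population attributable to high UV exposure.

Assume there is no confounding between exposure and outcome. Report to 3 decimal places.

p₁ = 0.445, p₀ = 0.266.
Overall risk P(Y=1) = π·p₁ + (1−π)·p₀ = 0.572×0.445 + 0.428×0.266 = 0.36839.
Under exogeneity, PAF = [P(Y=1) − p₀] / P(Y=1).
PAF = (0.36839 − 0.266) / 0.36839 ≈ 0.2779

PAF ≈ 0.278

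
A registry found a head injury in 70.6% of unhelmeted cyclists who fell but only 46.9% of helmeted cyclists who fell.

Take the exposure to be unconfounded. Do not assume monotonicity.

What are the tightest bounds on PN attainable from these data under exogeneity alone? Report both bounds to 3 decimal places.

p₁ = 0.706, p₀ = 0.469.
Under exogeneity alone the bounds on PN are max{0,(p₁−p₀)/p₁} ≤ PN ≤ min{1,(1−p₀)/p₁}.
  lower = (p₁ − p₀)/p₁ = 0.237 / 0.706 ≈ 0.3357
  upper = min{1, (1 − p₀)/p₁} = 0.531 / 0.706 ≈ 0.7521

0.336 ≤ PN ≤ 0.752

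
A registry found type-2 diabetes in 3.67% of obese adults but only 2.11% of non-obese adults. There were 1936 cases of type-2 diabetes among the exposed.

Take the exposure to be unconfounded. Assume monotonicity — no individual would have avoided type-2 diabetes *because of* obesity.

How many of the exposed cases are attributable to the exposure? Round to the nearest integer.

p₁ = 0.0367, p₀ = 0.0211.
PN = (p₁ − p₀)/p₁ = (0.0367 − 0.0211) / 0.0367 ≈ 0.42507.
Attributable cases ≈ PN × (exposed cases) = 0.42507 × 1936 ≈ 822.93.

about 823 cases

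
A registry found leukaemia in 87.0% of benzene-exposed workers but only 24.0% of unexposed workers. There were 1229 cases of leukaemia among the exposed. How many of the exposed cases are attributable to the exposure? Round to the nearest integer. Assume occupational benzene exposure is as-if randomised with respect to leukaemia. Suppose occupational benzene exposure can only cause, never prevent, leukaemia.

about 890 cases

p₁ = 0.87, p₀ = 0.24.
PN = (p₁ − p₀)/p₁ = (0.87 − 0.24) / 0.87 ≈ 0.72414.
Attributable cases ≈ PN × (exposed cases) = 0.72414 × 1229 ≈ 889.97.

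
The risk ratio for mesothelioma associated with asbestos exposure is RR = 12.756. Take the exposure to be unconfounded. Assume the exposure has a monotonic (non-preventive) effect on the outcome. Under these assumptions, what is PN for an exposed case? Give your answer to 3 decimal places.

Under exogeneity and monotonicity, PN = (RR − 1) / RR = 1 − 1/RR.
PN = (12.756 − 1) / 12.756 = 11.76 / 12.756 ≈ 0.9216

PN ≈ 0.922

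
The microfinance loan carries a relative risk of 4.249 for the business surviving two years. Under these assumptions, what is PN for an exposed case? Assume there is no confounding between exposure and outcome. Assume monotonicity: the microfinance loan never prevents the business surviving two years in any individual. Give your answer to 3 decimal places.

PN ≈ 0.765

Under exogeneity and monotonicity, PN = (RR − 1) / RR = 1 − 1/RR.
PN = (4.249 − 1) / 4.249 = 3.249 / 4.249 ≈ 0.7647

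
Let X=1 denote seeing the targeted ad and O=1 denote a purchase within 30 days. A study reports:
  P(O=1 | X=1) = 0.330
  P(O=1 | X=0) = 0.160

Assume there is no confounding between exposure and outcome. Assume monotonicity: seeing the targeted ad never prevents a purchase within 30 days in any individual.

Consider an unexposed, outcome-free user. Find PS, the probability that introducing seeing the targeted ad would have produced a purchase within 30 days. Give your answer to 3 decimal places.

Let p₁ = 0.33, p₀ = 0.16.
Under exogeneity and monotonicity, PS = (p₁ − p₀) / (1 − p₀).
PS = (0.33 − 0.16) / (1 − 0.16) = 0.17 / 0.84 ≈ 0.2024

PS ≈ 0.202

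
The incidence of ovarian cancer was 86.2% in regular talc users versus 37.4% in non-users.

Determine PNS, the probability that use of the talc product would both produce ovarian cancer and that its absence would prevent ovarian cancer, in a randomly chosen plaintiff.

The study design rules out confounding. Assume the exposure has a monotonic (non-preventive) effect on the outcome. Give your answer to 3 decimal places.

p₁ = 0.862, p₀ = 0.374.
Under exogeneity and monotonicity, PNS = p₁ − p₀.
PNS = 0.862 − 0.374 = 0.488

PNS ≈ 0.488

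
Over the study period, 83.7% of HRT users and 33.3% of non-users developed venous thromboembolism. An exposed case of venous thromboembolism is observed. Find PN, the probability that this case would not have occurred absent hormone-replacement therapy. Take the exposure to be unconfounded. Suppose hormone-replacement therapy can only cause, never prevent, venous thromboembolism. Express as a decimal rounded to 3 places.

PN ≈ 0.602

p₁ = 0.837, p₀ = 0.333.
Under exogeneity and monotonicity, PN = (p₁ − p₀) / p₁.
PN = (0.837 − 0.333) / 0.837 = 0.504 / 0.837 ≈ 0.6022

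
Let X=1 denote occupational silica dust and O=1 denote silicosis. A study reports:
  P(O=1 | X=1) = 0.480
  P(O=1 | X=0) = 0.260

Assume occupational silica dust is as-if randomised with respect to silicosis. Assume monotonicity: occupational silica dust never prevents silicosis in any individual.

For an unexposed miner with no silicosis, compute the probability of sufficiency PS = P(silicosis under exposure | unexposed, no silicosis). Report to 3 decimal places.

PS ≈ 0.297

Let p₁ = 0.48, p₀ = 0.26.
Under exogeneity and monotonicity, PS = (p₁ − p₀) / (1 − p₀).
PS = (0.48 − 0.26) / (1 − 0.26) = 0.22 / 0.74 ≈ 0.2973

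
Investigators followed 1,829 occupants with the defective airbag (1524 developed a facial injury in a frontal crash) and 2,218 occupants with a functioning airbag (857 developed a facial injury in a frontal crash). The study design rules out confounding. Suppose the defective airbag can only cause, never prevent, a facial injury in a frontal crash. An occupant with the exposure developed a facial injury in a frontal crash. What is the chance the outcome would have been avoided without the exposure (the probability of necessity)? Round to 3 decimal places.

PN ≈ 0.536

p₁ = P(outcome | exposed) = 1524/1829 = 0.83324
p₀ = P(outcome | unexposed) = 857/2218 = 0.38638
Under exogeneity and monotonicity, PN = (p₁ − p₀) / p₁.
PN = (0.83324 − 0.38638) / 0.83324 = 0.44686 / 0.83324 ≈ 0.5363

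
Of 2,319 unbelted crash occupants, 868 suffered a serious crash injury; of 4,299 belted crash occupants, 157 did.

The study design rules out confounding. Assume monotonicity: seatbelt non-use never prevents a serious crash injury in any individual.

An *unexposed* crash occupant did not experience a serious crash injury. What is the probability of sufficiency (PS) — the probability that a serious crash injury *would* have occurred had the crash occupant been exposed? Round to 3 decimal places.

p₁ = P(outcome | exposed) = 868/2319 = 0.3743
p₀ = P(outcome | unexposed) = 157/4299 = 0.03652
Under exogeneity and monotonicity, PS = (p₁ − p₀) / (1 − p₀).
PS = (0.3743 − 0.03652) / (1 − 0.03652) = 0.33778 / 0.96348 ≈ 0.3506

PS ≈ 0.351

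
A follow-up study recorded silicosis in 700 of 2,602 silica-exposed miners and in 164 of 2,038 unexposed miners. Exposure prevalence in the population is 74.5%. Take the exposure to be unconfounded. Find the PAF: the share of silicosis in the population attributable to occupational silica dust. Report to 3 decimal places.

p₁ = P(outcome | exposed) = 700/2602 = 0.26902
p₀ = P(outcome | unexposed) = 164/2038 = 0.080471
Overall risk P(Y=1) = π·p₁ + (1−π)·p₀ = 0.745×0.26902 + 0.255×0.080471 = 0.22094.
Under exogeneity, PAF = [P(Y=1) − p₀] / P(Y=1).
PAF = (0.22094 − 0.080471) / 0.22094 ≈ 0.6358

PAF ≈ 0.636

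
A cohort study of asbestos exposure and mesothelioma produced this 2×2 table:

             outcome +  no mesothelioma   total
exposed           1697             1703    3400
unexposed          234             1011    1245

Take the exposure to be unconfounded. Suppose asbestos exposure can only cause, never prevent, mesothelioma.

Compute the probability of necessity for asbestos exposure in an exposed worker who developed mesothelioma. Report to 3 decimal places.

PN ≈ 0.623

p₁ = P(outcome | exposed) = 1697/3400 = 0.49912
p₀ = P(outcome | unexposed) = 234/1245 = 0.18795
Under exogeneity and monotonicity, PN = (p₁ − p₀) / p₁.
PN = (0.49912 − 0.18795) / 0.49912 = 0.31117 / 0.49912 ≈ 0.6234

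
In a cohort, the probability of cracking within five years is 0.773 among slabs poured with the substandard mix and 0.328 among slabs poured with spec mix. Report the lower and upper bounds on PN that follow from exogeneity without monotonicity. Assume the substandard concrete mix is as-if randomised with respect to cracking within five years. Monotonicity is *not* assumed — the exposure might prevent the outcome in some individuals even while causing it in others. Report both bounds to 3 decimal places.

0.576 ≤ PN ≤ 0.869

Let p₁ = 0.773, p₀ = 0.328.
Under exogeneity alone the bounds on PN are max{0,(p₁−p₀)/p₁} ≤ PN ≤ min{1,(1−p₀)/p₁}.
  lower = (p₁ − p₀)/p₁ = 0.445 / 0.773 ≈ 0.5757
  upper = min{1, (1 − p₀)/p₁} = 0.672 / 0.773 ≈ 0.8693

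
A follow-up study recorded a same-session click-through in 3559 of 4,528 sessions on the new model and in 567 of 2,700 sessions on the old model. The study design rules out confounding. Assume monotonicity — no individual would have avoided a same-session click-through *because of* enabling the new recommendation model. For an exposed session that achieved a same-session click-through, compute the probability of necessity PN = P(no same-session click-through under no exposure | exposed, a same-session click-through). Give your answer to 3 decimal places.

PN ≈ 0.733

p₁ = P(outcome | exposed) = 3559/4528 = 0.786
p₀ = P(outcome | unexposed) = 567/2700 = 0.21
Under exogeneity and monotonicity, PN = (p₁ − p₀) / p₁.
PN = (0.786 − 0.21) / 0.786 = 0.576 / 0.786 ≈ 0.7328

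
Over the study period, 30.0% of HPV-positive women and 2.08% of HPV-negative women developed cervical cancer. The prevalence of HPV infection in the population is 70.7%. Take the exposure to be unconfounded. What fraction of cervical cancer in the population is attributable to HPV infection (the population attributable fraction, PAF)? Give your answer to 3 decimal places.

PAF ≈ 0.905

p₁ = 0.3, p₀ = 0.0208.
Overall risk P(Y=1) = π·p₁ + (1−π)·p₀ = 0.707×0.3 + 0.293×0.0208 = 0.21819.
Under exogeneity, PAF = [P(Y=1) − p₀] / P(Y=1).
PAF = (0.21819 − 0.0208) / 0.21819 ≈ 0.9047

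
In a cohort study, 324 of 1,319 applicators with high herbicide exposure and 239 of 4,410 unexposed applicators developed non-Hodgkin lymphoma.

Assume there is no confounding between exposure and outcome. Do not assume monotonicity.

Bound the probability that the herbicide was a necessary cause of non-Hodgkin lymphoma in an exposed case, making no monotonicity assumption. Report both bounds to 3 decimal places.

p₁ = P(outcome | exposed) = 324/1319 = 0.24564
p₀ = P(outcome | unexposed) = 239/4410 = 0.054195
Under exogeneity alone the bounds on PN are max{0,(p₁−p₀)/p₁} ≤ PN ≤ min{1,(1−p₀)/p₁}.
  lower = (p₁ − p₀)/p₁ = 0.19145 / 0.24564 ≈ 0.7794
  upper = min{1, (1 − p₀)/p₁} = 0.9458 / 0.24564 ≈ 3.8504 → capped at 1

0.779 ≤ PN ≤ 1.000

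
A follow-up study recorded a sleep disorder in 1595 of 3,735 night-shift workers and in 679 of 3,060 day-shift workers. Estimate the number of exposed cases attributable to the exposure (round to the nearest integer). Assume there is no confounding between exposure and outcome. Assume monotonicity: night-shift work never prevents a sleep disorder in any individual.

about 766 cases

p₁ = P(outcome | exposed) = 1595/3735 = 0.42704
p₀ = P(outcome | unexposed) = 679/3060 = 0.2219
PN = (p₁ − p₀)/p₁ = (0.42704 − 0.2219) / 0.42704 ≈ 0.48039.
Attributable cases ≈ PN × (exposed cases) = 0.48039 × 1595 ≈ 766.22.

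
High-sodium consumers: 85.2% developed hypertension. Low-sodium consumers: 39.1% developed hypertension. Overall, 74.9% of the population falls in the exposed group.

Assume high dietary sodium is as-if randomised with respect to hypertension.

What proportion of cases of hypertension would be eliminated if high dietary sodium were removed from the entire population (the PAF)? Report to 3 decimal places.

p₁ = 0.852, p₀ = 0.391.
Overall risk P(Y=1) = π·p₁ + (1−π)·p₀ = 0.749×0.852 + 0.251×0.391 = 0.73629.
Under exogeneity, PAF = [P(Y=1) − p₀] / P(Y=1).
PAF = (0.73629 − 0.391) / 0.73629 ≈ 0.4690

PAF ≈ 0.469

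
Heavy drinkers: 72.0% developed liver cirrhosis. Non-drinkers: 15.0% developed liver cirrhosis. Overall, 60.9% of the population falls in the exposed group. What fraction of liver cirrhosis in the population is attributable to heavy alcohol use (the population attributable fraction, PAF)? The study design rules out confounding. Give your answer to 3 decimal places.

p₁ = 0.72, p₀ = 0.15.
Overall risk P(Y=1) = π·p₁ + (1−π)·p₀ = 0.609×0.72 + 0.391×0.15 = 0.49713.
Under exogeneity, PAF = [P(Y=1) − p₀] / P(Y=1).
PAF = (0.49713 − 0.15) / 0.49713 ≈ 0.6983

PAF ≈ 0.698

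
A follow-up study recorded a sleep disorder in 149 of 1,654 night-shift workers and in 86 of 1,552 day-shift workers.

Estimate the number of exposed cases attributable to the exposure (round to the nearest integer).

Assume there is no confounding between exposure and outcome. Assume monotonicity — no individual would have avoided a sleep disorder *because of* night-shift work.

about 57 cases

p₁ = P(outcome | exposed) = 149/1654 = 0.090085
p₀ = P(outcome | unexposed) = 86/1552 = 0.055412
PN = (p₁ − p₀)/p₁ = (0.090085 − 0.055412) / 0.090085 ≈ 0.38489.
Attributable cases ≈ PN × (exposed cases) = 0.38489 × 149 ≈ 57.35.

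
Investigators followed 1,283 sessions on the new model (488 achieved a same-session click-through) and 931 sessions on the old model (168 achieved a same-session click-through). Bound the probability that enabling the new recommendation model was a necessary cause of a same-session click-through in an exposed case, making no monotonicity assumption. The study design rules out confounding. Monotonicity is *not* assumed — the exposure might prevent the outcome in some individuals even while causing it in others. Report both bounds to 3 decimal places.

p₁ = P(outcome | exposed) = 488/1283 = 0.38036
p₀ = P(outcome | unexposed) = 168/931 = 0.18045
Under exogeneity alone the bounds on PN are max{0,(p₁−p₀)/p₁} ≤ PN ≤ min{1,(1−p₀)/p₁}.
  lower = (p₁ − p₀)/p₁ = 0.19991 / 0.38036 ≈ 0.5256
  upper = min{1, (1 − p₀)/p₁} = 0.81955 / 0.38036 ≈ 2.1547 → capped at 1

0.526 ≤ PN ≤ 1.000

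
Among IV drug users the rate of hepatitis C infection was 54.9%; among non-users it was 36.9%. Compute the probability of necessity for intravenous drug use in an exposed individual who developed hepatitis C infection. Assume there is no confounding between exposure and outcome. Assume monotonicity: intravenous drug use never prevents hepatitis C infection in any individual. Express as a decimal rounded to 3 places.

PN ≈ 0.328

p₁ = 0.549, p₀ = 0.369.
Under exogeneity and monotonicity, PN = (p₁ − p₀) / p₁.
PN = (0.549 − 0.369) / 0.549 = 0.18 / 0.549 ≈ 0.3279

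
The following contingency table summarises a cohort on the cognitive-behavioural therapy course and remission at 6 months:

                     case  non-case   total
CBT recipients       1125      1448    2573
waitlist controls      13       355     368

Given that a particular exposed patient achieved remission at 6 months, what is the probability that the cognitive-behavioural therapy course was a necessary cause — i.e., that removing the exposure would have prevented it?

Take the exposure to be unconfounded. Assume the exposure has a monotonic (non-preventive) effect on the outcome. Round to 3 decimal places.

PN ≈ 0.919

p₁ = P(outcome | exposed) = 1125/2573 = 0.43723
p₀ = P(outcome | unexposed) = 13/368 = 0.035326
Under exogeneity and monotonicity, PN = (p₁ − p₀)/p₁.
PN = (0.43723 − 0.035326) / 0.43723 ≈ 0.9192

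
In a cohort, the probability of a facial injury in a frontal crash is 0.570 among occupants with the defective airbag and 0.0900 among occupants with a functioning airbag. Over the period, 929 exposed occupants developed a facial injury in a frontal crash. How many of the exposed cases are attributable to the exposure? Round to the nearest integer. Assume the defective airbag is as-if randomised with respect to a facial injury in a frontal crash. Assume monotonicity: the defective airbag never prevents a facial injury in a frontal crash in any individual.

Let p₁ = 0.57, p₀ = 0.09.
PN = (p₁ − p₀)/p₁ = (0.57 − 0.09) / 0.57 ≈ 0.84211.
Attributable cases ≈ PN × (exposed cases) = 0.84211 × 929 ≈ 782.32.

about 782 cases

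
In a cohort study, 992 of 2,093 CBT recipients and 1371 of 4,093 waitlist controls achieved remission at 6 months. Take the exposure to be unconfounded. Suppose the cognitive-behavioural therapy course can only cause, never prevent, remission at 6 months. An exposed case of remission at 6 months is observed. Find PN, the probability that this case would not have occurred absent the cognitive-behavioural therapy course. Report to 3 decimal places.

PN ≈ 0.293

p₁ = P(outcome | exposed) = 992/2093 = 0.47396
p₀ = P(outcome | unexposed) = 1371/4093 = 0.33496
Under exogeneity and monotonicity, PN = (p₁ − p₀) / p₁.
PN = (0.47396 − 0.33496) / 0.47396 = 0.139 / 0.47396 ≈ 0.2933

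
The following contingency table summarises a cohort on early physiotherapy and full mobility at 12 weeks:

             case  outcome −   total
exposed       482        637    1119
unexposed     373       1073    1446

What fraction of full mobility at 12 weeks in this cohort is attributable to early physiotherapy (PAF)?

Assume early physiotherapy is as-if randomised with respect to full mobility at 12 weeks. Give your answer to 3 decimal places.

p₁ = P(outcome | exposed) = 482/1119 = 0.43074
p₀ = P(outcome | unexposed) = 373/1446 = 0.25795
Exposure prevalence π = 1119/2565 = 0.43626; overall risk P(Y=1) = 0.33333.
Under exogeneity, PAF = [P(Y=1) − p₀]/P(Y=1).
PAF = (0.33333 − 0.25795) / 0.33333 ≈ 0.2261

PAF ≈ 0.226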